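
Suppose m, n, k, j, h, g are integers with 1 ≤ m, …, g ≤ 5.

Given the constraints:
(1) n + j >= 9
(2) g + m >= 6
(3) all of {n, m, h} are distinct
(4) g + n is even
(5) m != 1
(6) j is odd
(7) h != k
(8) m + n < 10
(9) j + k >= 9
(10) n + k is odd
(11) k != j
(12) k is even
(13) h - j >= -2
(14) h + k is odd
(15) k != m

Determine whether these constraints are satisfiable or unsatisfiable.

Try m = 2, n = 5, k = 4, j = 5, h = 3, g = 5.
Check constraint 1: n + j = 10; constraint 2: g + m = 7; constraint 8: m + n = 7. The remaining constraints are straightforward to verify.

Satisfiable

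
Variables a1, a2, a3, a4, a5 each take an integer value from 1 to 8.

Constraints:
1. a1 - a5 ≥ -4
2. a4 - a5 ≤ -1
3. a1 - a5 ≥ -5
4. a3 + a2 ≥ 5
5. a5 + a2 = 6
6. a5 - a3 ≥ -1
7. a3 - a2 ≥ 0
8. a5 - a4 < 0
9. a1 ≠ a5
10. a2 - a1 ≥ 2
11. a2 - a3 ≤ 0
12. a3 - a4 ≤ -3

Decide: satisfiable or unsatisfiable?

Unsatisfiable

Constraints 1, 2, 10, 11, and 12 give a1 − a5 ≥ -4, a5 − a4 ≥ 1, a4 − a3 ≥ 3, a3 − a2 ≥ 0, a2 − a1 ≥ 2.
Adding all 5 inequalities: the left sides telescope to 0, and the right sides sum to (-4) + 1 + 3 + 0 + 2 = 2. So 0 ≥ 2, which is false.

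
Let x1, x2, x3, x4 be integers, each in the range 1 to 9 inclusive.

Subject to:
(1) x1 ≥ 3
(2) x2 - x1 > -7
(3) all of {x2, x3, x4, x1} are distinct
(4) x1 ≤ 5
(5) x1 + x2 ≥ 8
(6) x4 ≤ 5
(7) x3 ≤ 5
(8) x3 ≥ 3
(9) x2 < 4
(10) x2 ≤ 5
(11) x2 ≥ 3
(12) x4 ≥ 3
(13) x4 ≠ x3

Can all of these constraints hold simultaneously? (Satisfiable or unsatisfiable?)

Constraints 1, 4, 6, 7, 8, 10, 11, and 12 confine each of x2, x3, x4, x1 to the 3 values {3, …, 5}.
Constraint 3 requires all 4 of them to be distinct, but only 3 values are available — impossible by the pigeonhole principle.

Unsatisfiable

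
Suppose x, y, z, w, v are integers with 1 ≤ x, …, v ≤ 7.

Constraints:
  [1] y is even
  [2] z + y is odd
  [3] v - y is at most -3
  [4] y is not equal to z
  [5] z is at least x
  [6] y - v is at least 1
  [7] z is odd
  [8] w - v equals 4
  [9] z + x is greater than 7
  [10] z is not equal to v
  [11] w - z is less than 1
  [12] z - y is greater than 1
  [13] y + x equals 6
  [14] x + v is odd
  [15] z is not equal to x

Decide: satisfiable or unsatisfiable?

Take x = 2, y = 4, z = 7, w = 5, v = 1. Then constraint 3: v - y = -3; constraint 6: y - v = 3; constraint 8: w - v = 4, and every other listed constraint is also met.

Satisfiable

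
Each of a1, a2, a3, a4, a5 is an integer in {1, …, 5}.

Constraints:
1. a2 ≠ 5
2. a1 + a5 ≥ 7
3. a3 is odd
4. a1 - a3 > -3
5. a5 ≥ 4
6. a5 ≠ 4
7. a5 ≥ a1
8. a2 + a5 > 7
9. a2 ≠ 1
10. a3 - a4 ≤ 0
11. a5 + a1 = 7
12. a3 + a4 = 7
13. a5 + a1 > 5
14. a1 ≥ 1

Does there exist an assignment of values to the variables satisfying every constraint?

Setting (a1, a2, a3, a4, a5) = (2, 3, 3, 4, 5) satisfies everything: constraint 2: a1 + a5 = 7; constraint 4: a1 - a3 = -1; constraint 8: a2 + a5 = 8, and the others follow.

Satisfiable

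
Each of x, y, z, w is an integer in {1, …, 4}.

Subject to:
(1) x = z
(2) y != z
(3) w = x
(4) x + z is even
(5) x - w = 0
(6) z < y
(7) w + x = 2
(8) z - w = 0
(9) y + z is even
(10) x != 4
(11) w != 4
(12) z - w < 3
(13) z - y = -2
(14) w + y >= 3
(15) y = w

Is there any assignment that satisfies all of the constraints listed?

Unsatisfiable

From constraints 1, 3, and 15, y = w = x = z, so y = z. But constraint 2 says y ≠ z. Contradiction.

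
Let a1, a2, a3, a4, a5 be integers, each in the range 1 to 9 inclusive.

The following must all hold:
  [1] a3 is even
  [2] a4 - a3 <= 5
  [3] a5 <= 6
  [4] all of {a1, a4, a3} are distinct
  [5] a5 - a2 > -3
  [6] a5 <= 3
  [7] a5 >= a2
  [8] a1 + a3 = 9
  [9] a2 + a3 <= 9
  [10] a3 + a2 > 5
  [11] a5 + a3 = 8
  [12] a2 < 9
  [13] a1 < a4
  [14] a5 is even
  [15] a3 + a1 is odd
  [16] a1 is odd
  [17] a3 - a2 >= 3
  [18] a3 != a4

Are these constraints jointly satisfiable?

Satisfiable

Setting (a1, a2, a3, a4, a5) = (3, 2, 6, 9, 2) satisfies everything: constraint 2: a4 - a3 = 3; constraint 5: a5 - a2 = 0; constraint 8: a1 + a3 = 9, and the others follow.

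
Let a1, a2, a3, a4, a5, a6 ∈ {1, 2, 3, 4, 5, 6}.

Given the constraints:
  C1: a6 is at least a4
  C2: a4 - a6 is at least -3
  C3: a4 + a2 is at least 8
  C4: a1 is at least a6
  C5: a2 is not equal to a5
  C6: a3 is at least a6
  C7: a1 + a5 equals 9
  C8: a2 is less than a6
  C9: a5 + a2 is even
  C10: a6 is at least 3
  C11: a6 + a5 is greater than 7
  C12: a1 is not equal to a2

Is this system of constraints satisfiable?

Try a1 = 6, a2 = 5, a3 = 6, a4 = 4, a5 = 3, a6 = 6.
Check constraint 2: a4 - a6 = -2; constraint 3: a4 + a2 = 9. The remaining constraints are straightforward to verify.

Satisfiable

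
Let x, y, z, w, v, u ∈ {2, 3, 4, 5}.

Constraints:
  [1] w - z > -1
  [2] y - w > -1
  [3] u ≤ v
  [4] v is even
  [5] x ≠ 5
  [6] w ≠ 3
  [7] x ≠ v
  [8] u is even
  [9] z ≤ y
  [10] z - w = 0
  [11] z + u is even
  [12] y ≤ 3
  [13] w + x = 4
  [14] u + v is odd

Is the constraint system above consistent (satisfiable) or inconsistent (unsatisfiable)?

Constraint 8 makes u even and constraint 4 makes v even, so u + v must be even. Constraint 14 says u + v is odd — contradiction.

Unsatisfiable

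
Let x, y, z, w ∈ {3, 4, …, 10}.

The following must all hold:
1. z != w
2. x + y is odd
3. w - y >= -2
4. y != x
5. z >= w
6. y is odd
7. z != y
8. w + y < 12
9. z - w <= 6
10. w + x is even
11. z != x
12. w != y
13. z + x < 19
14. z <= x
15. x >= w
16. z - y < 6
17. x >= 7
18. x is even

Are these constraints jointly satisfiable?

Setting (x, y, z, w) = (10, 5, 8, 4) satisfies everything: constraint 3: w - y = -1; constraint 8: w + y = 9, and the others follow.

Satisfiable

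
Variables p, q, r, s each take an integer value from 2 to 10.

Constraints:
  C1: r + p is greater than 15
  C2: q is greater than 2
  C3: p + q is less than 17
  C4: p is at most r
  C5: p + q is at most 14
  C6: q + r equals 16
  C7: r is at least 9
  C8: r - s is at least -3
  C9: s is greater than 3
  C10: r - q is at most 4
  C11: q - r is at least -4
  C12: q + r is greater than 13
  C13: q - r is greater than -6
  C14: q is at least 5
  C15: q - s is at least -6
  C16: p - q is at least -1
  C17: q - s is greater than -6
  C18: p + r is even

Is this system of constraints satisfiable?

Satisfiable

Take p = 8, q = 6, r = 10, s = 10. Then constraint 1: r + p = 18; constraint 3: p + q = 14; constraint 5: p + q = 14, and every other listed constraint is also met.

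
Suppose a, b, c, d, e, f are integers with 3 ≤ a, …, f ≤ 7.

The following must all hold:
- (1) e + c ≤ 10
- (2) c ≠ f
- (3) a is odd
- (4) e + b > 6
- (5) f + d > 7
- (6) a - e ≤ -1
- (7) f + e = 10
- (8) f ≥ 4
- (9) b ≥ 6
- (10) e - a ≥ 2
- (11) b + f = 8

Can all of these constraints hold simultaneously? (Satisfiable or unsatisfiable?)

From constraint 9: b ≥ 6. From constraint 8: f ≥ 4. Hence b + f ≥ 10. But constraint 11 requires b + f = 8, and 8 < 10. Contradiction.

Unsatisfiable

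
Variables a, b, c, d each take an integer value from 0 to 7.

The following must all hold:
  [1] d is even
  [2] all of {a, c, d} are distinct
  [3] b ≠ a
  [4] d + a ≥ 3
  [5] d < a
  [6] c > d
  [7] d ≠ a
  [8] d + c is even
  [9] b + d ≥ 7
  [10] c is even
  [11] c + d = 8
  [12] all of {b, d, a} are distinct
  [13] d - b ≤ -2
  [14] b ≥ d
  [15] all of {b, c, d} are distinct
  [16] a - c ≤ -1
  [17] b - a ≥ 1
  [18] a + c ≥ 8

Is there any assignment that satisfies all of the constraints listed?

Satisfiable

The assignment a = 4, b = 5, c = 6, d = 2 works:
  constraint 4 holds since d + a = 6.
  constraint 9 holds since b + d = 7.
The rest check out directly.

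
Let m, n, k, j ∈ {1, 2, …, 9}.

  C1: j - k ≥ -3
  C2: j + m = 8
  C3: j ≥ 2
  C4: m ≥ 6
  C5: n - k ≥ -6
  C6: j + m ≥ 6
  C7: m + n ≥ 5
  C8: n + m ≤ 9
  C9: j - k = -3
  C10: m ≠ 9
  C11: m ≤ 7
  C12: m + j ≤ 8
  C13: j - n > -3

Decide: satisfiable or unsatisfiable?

Try m = 6, n = 2, k = 5, j = 2.
Check constraint 1: j - k = -3; constraint 2: j + m = 8. The remaining constraints are straightforward to verify.

Satisfiable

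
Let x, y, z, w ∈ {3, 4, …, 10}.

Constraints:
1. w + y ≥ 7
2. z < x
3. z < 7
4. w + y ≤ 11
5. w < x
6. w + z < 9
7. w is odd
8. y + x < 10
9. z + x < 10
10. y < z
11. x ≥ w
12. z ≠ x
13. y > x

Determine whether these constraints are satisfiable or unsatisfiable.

Unsatisfiable

Constraints 2, 10, and 13 give y < z, z < x, x < y. Chaining: y < z < x < y, which forces y < y — impossible.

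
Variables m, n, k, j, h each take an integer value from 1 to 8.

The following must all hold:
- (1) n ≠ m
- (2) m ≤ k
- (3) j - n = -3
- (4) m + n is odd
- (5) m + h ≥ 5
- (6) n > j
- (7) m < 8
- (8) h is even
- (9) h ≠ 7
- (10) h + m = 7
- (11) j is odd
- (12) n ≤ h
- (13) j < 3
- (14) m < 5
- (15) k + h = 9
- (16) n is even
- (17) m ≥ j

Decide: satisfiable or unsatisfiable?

The assignment m = 1, n = 4, k = 3, j = 1, h = 6 works:
  constraint 3 holds since j - n = -3.
  constraint 5 holds since m + h = 7.
The rest check out directly.

Satisfiable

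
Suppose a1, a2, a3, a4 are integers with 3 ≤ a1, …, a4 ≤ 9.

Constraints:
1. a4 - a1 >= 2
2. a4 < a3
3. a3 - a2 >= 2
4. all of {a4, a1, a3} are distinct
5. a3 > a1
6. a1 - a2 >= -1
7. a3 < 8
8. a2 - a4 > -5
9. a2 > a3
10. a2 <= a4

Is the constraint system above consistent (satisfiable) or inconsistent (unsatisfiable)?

Constraints 2, 9, and 10 give a3 < a2, a2 ≤ a4, a4 < a3. Chaining: a3 < a2 ≤ a4 < a3, which forces a3 < a3 — impossible.

Unsatisfiable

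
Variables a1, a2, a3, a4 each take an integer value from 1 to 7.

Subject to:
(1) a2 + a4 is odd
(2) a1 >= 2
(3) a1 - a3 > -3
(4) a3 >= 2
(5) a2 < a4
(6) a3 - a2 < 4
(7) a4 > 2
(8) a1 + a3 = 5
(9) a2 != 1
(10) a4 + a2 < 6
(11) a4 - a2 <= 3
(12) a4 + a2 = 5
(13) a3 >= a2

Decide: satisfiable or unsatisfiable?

Setting (a1, a2, a3, a4) = (2, 2, 3, 3) satisfies everything: constraint 3: a1 - a3 = -1; constraint 6: a3 - a2 = 1; constraint 8: a1 + a3 = 5, and the others follow.

Satisfiable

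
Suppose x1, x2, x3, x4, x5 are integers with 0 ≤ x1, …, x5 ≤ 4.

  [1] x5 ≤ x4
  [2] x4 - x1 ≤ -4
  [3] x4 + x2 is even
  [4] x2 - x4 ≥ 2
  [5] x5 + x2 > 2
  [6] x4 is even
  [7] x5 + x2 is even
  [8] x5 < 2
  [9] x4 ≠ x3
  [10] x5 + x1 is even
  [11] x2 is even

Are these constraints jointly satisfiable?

Satisfiable

Setting (x1, x2, x3, x4, x5) = (4, 4, 4, 0, 0) satisfies everything: constraint 2: x4 - x1 = -4; constraint 4: x2 - x4 = 4, and the others follow.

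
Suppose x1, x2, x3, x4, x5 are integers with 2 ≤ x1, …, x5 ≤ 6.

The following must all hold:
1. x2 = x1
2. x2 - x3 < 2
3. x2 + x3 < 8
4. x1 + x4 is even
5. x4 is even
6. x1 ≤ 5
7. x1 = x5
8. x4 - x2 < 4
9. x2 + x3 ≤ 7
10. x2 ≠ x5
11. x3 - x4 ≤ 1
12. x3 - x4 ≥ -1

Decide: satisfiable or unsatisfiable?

From constraints 1 and 7, x2 = x1 = x5, so x2 = x5. But constraint 10 says x2 ≠ x5. Contradiction.

Unsatisfiable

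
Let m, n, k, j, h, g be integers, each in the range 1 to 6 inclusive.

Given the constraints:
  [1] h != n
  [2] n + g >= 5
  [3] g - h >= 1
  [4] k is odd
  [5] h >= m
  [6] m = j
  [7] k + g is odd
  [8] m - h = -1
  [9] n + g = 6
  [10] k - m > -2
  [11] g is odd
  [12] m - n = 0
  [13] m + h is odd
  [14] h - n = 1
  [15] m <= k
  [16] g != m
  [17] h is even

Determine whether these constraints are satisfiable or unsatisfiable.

Unsatisfiable

Constraint 4 makes k odd and constraint 11 makes g odd, so k + g must be even. Constraint 7 says k + g is odd — contradiction.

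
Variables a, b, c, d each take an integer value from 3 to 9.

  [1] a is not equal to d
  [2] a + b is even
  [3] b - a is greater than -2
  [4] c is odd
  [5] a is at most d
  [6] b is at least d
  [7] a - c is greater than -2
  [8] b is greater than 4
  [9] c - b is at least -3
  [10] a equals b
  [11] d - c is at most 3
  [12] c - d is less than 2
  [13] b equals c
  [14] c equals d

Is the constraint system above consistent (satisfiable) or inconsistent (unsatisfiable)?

From constraints 10, 13, and 14, a = b = c = d, so a = d. But constraint 1 says a ≠ d. Contradiction.

Unsatisfiable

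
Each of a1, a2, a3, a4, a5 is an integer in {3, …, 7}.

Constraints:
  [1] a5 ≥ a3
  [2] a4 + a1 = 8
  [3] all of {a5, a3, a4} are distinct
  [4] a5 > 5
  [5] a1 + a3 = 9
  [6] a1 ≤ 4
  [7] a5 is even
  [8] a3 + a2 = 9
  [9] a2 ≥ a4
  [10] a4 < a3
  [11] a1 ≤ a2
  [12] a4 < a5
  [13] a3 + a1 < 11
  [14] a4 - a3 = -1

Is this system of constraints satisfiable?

Take a1 = 4, a2 = 4, a3 = 5, a4 = 4, a5 = 6. Then constraint 2: a4 + a1 = 8; constraint 5: a1 + a3 = 9; constraint 8: a3 + a2 = 9, and every other listed constraint is also met.

Satisfiable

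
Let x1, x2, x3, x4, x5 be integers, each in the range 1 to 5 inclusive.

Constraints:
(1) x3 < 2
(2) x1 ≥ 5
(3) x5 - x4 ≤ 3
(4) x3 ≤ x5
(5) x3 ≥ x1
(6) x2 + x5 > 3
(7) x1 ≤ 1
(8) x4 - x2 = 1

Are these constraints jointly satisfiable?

Unsatisfiable

From constraints 2 and 5: x3 ≥ x1 and x1 ≥ 5, so x3 ≥ 5. From constraint 1: x3 ≤ 1. But 1 < 5, so no value of x3 works.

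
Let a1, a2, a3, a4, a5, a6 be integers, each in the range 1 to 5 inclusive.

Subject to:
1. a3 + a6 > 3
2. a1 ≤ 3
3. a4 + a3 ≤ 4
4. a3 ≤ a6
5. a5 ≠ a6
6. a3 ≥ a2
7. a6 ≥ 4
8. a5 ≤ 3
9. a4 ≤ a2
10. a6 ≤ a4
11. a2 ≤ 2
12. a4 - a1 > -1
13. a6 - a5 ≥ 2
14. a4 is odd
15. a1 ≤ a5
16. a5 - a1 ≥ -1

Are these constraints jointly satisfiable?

From constraints 7 and 10: a4 ≥ a6 and a6 ≥ 4, so a4 ≥ 4. From constraints 9 and 11: a4 ≤ a2 and a2 ≤ 2, so a4 ≤ 2. But 2 < 4, so no value of a4 works.

Unsatisfiable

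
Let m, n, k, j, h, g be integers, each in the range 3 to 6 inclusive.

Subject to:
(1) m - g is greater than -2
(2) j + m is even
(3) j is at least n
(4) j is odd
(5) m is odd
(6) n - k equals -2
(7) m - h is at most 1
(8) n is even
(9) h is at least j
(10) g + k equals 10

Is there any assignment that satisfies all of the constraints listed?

Satisfiable

Take m = 5, n = 4, k = 6, j = 5, h = 6, g = 4. Then constraint 1: m - g = 1; constraint 6: n - k = -2, and every other listed constraint is also met.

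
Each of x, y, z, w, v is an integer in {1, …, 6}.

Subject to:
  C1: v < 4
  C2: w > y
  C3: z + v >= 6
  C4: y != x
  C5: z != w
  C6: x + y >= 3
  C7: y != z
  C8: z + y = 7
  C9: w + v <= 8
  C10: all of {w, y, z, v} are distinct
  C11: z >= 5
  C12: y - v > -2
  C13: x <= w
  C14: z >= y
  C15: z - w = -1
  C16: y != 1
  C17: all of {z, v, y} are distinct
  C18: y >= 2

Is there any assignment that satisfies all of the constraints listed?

Setting (x, y, z, w, v) = (4, 2, 5, 6, 1) satisfies everything: constraint 3: z + v = 6; constraint 6: x + y = 6, and the others follow.

Satisfiable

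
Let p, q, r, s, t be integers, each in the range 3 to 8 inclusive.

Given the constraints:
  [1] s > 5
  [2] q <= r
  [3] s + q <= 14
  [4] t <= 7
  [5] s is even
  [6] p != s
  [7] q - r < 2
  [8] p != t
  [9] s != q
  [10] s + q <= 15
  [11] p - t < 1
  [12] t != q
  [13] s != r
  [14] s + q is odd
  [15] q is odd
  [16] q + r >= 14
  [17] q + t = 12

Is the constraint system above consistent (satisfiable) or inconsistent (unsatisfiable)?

Satisfiable

Take p = 4, q = 7, r = 7, s = 6, t = 5. Then constraint 3: s + q = 13; constraint 7: q - r = 0, and every other listed constraint is also met.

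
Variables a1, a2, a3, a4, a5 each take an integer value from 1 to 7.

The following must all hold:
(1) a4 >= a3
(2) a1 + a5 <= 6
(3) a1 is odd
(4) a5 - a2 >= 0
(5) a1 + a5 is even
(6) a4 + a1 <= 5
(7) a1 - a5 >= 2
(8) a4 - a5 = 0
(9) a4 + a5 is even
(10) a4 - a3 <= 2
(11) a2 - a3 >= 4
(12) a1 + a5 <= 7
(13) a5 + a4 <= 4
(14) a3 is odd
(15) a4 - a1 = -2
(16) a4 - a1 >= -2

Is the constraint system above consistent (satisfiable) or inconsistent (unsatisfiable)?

Unsatisfiable

Constraints 4, 7, 10, 11, and 16 give a3 − a4 ≥ -2, a4 − a1 ≥ -2, a1 − a5 ≥ 2, a5 − a2 ≥ 0, a2 − a3 ≥ 4.
Adding all 5 inequalities: the left sides telescope to 0, and the right sides sum to (-2) + (-2) + 2 + 0 + 4 = 2. So 0 ≥ 2, which is false.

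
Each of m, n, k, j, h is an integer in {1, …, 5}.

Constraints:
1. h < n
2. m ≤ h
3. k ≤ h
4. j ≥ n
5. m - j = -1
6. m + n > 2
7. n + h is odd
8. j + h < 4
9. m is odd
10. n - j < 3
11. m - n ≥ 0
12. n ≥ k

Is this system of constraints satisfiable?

Unsatisfiable

Constraints 1, 2, and 11 give m ≤ h, h < n, n ≤ m. Chaining: m ≤ h < n ≤ m, which forces m < m — impossible.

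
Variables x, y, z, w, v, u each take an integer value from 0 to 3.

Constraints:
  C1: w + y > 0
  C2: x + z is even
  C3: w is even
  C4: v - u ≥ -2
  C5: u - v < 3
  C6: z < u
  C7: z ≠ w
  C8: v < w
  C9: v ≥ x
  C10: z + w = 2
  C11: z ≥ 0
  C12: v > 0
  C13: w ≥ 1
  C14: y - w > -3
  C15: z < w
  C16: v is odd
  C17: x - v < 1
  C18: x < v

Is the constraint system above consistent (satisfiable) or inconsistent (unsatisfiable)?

Satisfiable

One satisfying assignment is x = 0, y = 0, z = 0, w = 2, v = 1, u = 3.
For the less obvious constraints — constraint 1: w + y = 2; constraint 4: v - u = -2; constraint 5: u - v = 2 — and the others hold by inspection.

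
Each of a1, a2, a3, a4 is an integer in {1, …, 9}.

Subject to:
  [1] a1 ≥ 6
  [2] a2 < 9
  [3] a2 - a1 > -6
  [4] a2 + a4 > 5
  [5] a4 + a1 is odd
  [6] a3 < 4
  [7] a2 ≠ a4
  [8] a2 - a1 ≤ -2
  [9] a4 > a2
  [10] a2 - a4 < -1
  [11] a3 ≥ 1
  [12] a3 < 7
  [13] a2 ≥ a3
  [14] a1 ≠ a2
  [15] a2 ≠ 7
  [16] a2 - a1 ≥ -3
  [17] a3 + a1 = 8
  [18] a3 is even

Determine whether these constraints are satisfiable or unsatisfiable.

Satisfiable

Take a1 = 6, a2 = 3, a3 = 2, a4 = 5. Then constraint 3: a2 - a1 = -3; constraint 4: a2 + a4 = 8, and every other listed constraint is also met.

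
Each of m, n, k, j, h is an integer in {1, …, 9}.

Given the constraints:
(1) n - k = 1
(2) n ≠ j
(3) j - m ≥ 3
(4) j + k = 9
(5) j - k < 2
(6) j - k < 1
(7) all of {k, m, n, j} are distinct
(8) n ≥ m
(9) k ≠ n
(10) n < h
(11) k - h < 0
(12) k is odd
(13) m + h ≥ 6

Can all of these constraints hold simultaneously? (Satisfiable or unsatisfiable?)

Try m = 1, n = 6, k = 5, j = 4, h = 7.
Check constraint 1: n - k = 1; constraint 3: j - m = 3. The remaining constraints are straightforward to verify.

Satisfiable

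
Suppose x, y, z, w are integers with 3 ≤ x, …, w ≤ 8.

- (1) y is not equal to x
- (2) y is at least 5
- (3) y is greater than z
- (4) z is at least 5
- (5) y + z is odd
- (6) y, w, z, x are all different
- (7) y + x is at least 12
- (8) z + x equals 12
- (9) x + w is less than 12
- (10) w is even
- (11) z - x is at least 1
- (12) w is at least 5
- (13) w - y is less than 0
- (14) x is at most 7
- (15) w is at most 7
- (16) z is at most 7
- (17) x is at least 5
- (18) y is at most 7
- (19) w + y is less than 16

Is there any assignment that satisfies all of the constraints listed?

Constraints 2, 4, 12, 14, 15, 16, 17, and 18 confine each of y, w, z, x to the 3 values {5, …, 7}.
Constraint 6 requires all 4 of them to be distinct, but only 3 values are available — impossible by the pigeonhole principle.

Unsatisfiable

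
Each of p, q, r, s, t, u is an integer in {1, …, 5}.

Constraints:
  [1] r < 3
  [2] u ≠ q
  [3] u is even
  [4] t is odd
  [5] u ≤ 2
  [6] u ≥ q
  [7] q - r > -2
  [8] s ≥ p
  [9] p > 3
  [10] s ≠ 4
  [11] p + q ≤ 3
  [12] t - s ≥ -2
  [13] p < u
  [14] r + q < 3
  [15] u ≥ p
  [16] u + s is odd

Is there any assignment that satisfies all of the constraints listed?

From constraint 9: p ≥ 4. From constraints 5 and 15: p ≤ u and u ≤ 2, so p ≤ 2. But 2 < 4, so no value of p works.

Unsatisfiable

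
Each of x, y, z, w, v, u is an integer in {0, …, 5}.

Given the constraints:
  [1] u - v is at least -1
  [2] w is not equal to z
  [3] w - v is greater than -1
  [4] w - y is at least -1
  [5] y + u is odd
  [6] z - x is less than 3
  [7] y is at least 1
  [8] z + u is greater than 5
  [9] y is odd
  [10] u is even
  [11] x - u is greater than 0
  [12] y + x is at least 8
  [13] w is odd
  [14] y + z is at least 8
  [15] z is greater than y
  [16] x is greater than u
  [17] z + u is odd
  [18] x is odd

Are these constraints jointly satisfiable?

Satisfiable

Setting (x, y, z, w, v, u) = (5, 3, 5, 3, 3, 2) satisfies everything: constraint 1: u - v = -1; constraint 3: w - v = 0; constraint 4: w - y = 0, and the others follow.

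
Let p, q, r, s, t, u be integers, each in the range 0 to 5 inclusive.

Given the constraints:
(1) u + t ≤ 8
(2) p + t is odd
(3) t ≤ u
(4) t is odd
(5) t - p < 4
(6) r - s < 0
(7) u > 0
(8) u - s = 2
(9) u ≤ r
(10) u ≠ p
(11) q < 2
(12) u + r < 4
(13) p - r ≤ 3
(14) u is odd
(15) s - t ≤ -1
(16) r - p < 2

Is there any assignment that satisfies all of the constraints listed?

Constraints 3, 6, 9, and 15 give t ≤ u, u ≤ r, r < s, s < t. Chaining: t ≤ u ≤ r < s < t, which forces t < t — impossible.

Unsatisfiable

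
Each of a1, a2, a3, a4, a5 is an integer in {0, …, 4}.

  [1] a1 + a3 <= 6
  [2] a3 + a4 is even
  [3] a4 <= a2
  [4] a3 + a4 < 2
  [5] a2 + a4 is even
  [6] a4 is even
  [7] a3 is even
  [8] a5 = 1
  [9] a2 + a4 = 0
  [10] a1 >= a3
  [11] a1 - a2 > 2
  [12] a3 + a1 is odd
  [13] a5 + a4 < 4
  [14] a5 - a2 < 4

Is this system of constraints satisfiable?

Setting (a1, a2, a3, a4, a5) = (3, 0, 0, 0, 1) satisfies everything: constraint 1: a1 + a3 = 3; constraint 4: a3 + a4 = 0; constraint 9: a2 + a4 = 0, and the others follow.

Satisfiable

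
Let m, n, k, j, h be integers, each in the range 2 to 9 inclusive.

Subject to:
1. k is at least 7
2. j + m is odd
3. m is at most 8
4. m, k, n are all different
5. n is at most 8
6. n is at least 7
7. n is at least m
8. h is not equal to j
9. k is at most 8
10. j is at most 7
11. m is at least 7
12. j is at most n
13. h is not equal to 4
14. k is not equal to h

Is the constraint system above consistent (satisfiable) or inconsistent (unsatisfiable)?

Constraints 1, 3, 5, 6, 9, and 11 confine each of m, k, n to the 2 values {7, 8}.
Constraint 4 requires all 3 of them to be distinct, but only 2 values are available — impossible by the pigeonhole principle.

Unsatisfiable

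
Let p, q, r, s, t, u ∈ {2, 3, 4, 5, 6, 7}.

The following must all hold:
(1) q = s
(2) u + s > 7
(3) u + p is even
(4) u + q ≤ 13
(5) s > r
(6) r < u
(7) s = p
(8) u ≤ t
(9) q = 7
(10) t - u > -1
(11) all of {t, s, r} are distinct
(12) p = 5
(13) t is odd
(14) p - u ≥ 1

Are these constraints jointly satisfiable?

Constraint 9 fixes q = 7 and constraint 12 fixes p = 5. Constraints 1 and 7 give q = s = p, so q = p. But 7 ≠ 5 — contradiction.

Unsatisfiable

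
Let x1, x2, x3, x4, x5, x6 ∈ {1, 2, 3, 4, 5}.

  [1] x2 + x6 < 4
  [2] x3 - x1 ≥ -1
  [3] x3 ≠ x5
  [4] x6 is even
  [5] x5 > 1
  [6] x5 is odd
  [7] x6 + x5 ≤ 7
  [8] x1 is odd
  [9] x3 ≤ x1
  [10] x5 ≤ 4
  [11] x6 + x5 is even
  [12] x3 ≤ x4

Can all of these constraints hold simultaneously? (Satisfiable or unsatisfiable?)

Constraint 4 makes x6 even and constraint 6 makes x5 odd, so x6 + x5 must be odd. Constraint 11 says x6 + x5 is even — contradiction.

Unsatisfiable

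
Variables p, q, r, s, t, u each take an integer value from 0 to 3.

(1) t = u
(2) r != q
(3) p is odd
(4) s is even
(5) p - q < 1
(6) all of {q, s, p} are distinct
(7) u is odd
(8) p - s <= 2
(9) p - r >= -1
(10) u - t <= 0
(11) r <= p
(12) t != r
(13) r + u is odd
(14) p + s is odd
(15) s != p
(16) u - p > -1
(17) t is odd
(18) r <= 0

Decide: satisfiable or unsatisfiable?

Satisfiable

One satisfying assignment is p = 1, q = 2, r = 0, s = 0, t = 3, u = 3.
For the less obvious constraints — constraint 5: p - q = -1; constraint 8: p - s = 1 — and the others hold by inspection.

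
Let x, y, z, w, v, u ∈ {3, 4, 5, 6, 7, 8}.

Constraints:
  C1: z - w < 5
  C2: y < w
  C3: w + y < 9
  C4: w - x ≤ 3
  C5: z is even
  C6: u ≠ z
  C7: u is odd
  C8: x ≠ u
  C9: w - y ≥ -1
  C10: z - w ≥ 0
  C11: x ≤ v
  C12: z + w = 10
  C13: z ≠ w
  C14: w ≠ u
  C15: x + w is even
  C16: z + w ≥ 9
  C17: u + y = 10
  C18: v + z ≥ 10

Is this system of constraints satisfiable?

Satisfiable

Try x = 4, y = 3, z = 6, w = 4, v = 7, u = 7.
Check constraint 1: z - w = 2; constraint 3: w + y = 7; constraint 4: w - x = 0. The remaining constraints are straightforward to verify.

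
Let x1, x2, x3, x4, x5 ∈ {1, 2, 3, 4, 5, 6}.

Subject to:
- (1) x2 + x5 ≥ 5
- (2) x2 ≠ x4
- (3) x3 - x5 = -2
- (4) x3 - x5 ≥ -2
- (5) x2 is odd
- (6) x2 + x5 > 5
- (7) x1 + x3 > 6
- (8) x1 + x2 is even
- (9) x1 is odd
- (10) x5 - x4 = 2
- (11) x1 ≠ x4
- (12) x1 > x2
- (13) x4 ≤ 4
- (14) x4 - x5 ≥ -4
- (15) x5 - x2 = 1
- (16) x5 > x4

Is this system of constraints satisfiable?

Satisfiable

Try x1 = 5, x2 = 3, x3 = 2, x4 = 2, x5 = 4.
Check constraint 1: x2 + x5 = 7; constraint 3: x3 - x5 = -2. The remaining constraints are straightforward to verify.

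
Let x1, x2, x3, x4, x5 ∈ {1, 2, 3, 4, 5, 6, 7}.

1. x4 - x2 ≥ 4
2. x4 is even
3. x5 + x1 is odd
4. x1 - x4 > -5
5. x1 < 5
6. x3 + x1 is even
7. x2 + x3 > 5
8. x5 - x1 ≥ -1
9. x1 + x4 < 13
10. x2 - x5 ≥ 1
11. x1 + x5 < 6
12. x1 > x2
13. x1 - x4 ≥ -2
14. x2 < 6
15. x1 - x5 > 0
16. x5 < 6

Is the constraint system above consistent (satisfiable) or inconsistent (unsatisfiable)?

Unsatisfiable

Constraints 1, 8, 10, and 13 give x1 − x4 ≥ -2, x4 − x2 ≥ 4, x2 − x5 ≥ 1, x5 − x1 ≥ -1.
Adding all 4 inequalities: the left sides telescope to 0, and the right sides sum to (-2) + 4 + 1 + (-1) = 2. So 0 ≥ 2, which is false.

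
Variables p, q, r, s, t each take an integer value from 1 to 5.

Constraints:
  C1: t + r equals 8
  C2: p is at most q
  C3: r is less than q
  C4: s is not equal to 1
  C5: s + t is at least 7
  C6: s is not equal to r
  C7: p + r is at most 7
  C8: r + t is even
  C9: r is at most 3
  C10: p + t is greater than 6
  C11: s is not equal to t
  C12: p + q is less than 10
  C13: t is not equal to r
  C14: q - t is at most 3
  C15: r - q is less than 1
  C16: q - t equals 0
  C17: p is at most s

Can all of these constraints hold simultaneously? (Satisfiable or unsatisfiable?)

Satisfiable

Setting (p, q, r, s, t) = (4, 5, 3, 4, 5) satisfies everything: constraint 1: t + r = 8; constraint 5: s + t = 9; constraint 7: p + r = 7, and the others follow.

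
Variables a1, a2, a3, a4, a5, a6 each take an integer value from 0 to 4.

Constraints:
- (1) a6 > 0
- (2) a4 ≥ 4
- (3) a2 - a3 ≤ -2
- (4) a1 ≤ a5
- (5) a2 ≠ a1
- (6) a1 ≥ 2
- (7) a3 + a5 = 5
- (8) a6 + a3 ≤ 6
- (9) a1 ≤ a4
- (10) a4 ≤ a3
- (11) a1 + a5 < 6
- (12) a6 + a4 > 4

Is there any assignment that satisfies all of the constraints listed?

From constraints 2 and 10: a3 ≥ a4 ≥ 4. From constraints 4 and 6: a5 ≥ a1 ≥ 2. Hence a3 + a5 ≥ 6. But constraint 7 requires a3 + a5 = 5, and 5 < 6. Contradiction.

Unsatisfiable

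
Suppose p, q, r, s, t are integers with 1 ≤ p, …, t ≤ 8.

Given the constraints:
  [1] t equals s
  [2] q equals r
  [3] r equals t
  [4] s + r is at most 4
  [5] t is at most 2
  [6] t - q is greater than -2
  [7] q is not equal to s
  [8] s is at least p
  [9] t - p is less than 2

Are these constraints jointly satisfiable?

Unsatisfiable

From constraints 1, 2, and 3, q = r = t = s, so q = s. But constraint 7 says q ≠ s. Contradiction.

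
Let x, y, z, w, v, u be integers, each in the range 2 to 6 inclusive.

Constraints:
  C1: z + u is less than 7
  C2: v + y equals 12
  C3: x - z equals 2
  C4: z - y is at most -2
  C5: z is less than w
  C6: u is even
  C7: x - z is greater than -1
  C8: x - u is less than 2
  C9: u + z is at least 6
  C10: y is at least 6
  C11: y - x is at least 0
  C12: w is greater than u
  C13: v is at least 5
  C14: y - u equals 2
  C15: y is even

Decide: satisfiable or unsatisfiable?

The assignment x = 4, y = 6, z = 2, w = 6, v = 6, u = 4 works:
  constraint 1 holds since z + u = 6.
  constraint 2 holds since v + y = 12.
The rest check out directly.

Satisfiable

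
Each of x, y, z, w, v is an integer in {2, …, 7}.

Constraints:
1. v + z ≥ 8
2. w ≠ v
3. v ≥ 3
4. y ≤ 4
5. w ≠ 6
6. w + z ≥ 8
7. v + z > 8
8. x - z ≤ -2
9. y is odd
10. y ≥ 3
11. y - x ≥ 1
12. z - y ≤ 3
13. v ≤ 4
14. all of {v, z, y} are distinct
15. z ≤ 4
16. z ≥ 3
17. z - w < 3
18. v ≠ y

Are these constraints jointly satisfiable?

Unsatisfiable

Constraints 3, 4, 10, 13, 15, and 16 confine each of v, z, y to the 2 values {3, 4}.
Constraint 14 requires all 3 of them to be distinct, but only 2 values are available — impossible by the pigeonhole principle.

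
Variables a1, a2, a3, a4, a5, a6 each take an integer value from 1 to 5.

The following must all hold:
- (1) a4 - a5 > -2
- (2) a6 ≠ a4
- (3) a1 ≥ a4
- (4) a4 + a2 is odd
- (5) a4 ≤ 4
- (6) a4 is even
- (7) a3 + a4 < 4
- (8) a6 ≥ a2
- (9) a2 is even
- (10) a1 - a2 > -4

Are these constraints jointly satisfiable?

Unsatisfiable

Constraint 6 makes a4 even and constraint 9 makes a2 even, so a4 + a2 must be even. Constraint 4 says a4 + a2 is odd — contradiction.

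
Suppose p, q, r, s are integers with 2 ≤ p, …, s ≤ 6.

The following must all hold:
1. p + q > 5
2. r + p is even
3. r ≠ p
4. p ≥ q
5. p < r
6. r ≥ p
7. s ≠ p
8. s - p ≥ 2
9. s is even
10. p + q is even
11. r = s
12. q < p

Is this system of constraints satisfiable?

Satisfiable

The assignment p = 4, q = 2, r = 6, s = 6 works:
  constraint 1 holds since p + q = 6.
  constraint 2 holds since r + p = 10 is even.
  constraint 8 holds since s - p = 2.
The rest check out directly.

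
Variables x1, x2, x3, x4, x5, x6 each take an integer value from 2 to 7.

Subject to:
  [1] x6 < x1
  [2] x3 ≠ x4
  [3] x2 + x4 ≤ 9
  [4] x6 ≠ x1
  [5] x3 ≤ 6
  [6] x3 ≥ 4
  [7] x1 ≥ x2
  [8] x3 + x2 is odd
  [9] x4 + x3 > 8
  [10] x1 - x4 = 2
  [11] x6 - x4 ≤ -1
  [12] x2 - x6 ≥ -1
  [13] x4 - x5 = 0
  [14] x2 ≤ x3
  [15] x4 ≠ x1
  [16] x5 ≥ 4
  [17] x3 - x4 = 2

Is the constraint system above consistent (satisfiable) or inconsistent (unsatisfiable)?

Satisfiable

The assignment x1 = 6, x2 = 3, x3 = 6, x4 = 4, x5 = 4, x6 = 3 works:
  constraint 3 holds since x2 + x4 = 7.
  constraint 9 holds since x4 + x3 = 10.
The rest check out directly.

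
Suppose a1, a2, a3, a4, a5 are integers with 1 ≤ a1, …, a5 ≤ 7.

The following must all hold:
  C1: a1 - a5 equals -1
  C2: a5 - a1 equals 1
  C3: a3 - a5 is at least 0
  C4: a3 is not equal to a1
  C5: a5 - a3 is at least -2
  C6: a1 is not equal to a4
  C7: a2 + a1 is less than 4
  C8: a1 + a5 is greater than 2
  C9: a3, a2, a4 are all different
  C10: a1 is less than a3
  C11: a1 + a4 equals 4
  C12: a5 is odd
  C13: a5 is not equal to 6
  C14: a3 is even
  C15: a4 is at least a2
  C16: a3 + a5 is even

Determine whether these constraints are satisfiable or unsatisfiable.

Constraint 14 makes a3 even and constraint 12 makes a5 odd, so a3 + a5 must be odd. Constraint 16 says a3 + a5 is even — contradiction.

Unsatisfiable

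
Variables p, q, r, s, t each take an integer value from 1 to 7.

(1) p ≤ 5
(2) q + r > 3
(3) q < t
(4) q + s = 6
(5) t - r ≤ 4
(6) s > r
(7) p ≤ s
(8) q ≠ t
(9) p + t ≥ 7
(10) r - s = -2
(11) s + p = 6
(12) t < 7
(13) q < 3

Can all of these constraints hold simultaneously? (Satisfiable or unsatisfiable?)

Take p = 2, q = 2, r = 2, s = 4, t = 6. Then constraint 2: q + r = 4; constraint 4: q + s = 6, and every other listed constraint is also met.

Satisfiable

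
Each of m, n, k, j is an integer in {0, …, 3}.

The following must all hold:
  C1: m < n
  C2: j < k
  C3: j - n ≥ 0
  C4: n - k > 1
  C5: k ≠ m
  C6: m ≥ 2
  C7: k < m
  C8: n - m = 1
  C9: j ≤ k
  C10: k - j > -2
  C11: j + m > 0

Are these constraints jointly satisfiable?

Unsatisfiable

Constraints 1, 2, 3, and 7 give m < n, n ≤ j, j < k, k < m. Chaining: m < n ≤ j < k < m, which forces m < m — impossible.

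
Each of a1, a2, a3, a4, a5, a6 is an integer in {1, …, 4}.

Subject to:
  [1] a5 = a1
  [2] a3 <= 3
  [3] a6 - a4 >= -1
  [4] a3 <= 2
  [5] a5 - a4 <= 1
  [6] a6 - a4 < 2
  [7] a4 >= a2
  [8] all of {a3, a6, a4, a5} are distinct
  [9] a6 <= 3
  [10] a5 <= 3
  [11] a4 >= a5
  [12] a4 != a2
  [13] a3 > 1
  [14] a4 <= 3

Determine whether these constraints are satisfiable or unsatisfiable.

Unsatisfiable

Constraints 2, 9, 10, and 14 confine each of a3, a6, a4, a5 to the 3 values {1, …, 3} (the domain already gives each ≥ 1).
Constraint 8 requires all 4 of them to be distinct, but only 3 values are available — impossible by the pigeonhole principle.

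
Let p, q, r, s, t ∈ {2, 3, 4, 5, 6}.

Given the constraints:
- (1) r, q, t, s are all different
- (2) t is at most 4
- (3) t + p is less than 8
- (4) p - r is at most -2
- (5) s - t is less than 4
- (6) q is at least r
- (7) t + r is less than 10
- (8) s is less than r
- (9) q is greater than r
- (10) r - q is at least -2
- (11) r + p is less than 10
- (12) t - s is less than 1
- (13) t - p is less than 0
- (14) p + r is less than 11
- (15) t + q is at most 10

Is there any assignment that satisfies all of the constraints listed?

Setting (p, q, r, s, t) = (3, 6, 5, 3, 2) satisfies everything: constraint 3: t + p = 5; constraint 4: p - r = -2, and the others follow.

Satisfiable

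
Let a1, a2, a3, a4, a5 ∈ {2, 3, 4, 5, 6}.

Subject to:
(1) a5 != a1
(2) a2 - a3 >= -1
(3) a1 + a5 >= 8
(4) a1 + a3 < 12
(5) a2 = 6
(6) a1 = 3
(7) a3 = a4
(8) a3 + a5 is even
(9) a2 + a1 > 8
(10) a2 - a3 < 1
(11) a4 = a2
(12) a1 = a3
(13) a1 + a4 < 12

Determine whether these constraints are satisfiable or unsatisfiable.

Constraint 6 fixes a1 = 3 and constraint 5 fixes a2 = 6. Constraints 7, 11, and 12 give a1 = a3 = a4 = a2, so a1 = a2. But 3 ≠ 6 — contradiction.

Unsatisfiable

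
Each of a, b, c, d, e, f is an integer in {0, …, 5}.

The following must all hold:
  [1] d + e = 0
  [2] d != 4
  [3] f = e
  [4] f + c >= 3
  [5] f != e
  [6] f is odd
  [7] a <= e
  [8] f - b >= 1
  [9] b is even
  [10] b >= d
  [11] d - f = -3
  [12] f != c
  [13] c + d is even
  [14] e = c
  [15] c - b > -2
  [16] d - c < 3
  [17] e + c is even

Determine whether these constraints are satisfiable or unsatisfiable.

Unsatisfiable

From constraints 3 and 14, f = e = c, so f = c. But constraint 12 says f ≠ c. Contradiction.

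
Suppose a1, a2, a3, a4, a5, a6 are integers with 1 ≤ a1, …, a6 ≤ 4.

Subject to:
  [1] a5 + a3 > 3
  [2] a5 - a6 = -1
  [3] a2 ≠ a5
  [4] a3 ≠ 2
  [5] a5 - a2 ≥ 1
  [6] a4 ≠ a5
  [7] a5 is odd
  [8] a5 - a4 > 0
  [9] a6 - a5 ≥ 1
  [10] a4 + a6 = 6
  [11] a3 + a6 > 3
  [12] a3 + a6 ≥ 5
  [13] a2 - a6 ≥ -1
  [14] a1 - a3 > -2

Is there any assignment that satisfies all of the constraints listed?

Constraints 5, 9, and 13 give a6 − a5 ≥ 1, a5 − a2 ≥ 1, a2 − a6 ≥ -1.
Adding all 3 inequalities: the left sides telescope to 0, and the right sides sum to 1 + 1 + (-1) = 1. So 0 ≥ 1, which is false.

Unsatisfiable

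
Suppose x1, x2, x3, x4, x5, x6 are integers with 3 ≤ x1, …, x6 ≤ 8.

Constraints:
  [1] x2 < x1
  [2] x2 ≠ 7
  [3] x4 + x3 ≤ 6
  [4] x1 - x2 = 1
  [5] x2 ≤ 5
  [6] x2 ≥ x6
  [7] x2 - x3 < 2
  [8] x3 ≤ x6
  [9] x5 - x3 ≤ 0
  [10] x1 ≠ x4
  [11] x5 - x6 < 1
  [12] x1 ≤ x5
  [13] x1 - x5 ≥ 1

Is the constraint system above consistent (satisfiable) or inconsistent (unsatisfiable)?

Constraints 1, 6, 8, 9, and 12 give x2 < x1, x1 ≤ x5, x5 ≤ x3, x3 ≤ x6, x6 ≤ x2. Chaining: x2 < x1 ≤ x5 ≤ x3 ≤ x6 ≤ x2, which forces x2 < x2 — impossible.

Unsatisfiable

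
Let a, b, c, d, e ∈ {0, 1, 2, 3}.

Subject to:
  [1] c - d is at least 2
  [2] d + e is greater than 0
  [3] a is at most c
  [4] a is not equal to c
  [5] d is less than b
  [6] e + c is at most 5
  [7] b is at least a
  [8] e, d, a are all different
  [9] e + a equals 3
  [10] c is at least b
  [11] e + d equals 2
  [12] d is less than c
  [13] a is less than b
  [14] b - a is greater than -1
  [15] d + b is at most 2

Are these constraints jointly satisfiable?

Satisfiable

Take a = 1, b = 2, c = 3, d = 0, e = 2. Then constraint 1: c - d = 3; constraint 2: d + e = 2, and every other listed constraint is also met.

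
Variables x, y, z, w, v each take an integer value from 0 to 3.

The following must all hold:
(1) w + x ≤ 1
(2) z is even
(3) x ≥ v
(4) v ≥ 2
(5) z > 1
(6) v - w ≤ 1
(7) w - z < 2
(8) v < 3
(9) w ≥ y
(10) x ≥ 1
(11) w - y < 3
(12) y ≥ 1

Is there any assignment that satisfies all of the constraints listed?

Unsatisfiable

From constraints 9 and 12: w ≥ y ≥ 1. From constraints 3 and 4: x ≥ v ≥ 2. Hence w + x ≥ 3. But constraint 1 requires w + x ≤ 1, and 1 < 3. Contradiction.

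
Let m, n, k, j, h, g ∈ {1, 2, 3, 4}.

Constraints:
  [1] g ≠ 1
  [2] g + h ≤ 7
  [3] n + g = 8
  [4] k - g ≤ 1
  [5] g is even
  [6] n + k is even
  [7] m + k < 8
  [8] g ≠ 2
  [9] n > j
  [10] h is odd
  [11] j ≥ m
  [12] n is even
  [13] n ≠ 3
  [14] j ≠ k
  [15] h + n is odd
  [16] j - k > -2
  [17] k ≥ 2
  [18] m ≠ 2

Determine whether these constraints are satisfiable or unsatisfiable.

Satisfiable

Take m = 3, n = 4, k = 2, j = 3, h = 1, g = 4. Then constraint 2: g + h = 5; constraint 3: n + g = 8, and every other listed constraint is also met.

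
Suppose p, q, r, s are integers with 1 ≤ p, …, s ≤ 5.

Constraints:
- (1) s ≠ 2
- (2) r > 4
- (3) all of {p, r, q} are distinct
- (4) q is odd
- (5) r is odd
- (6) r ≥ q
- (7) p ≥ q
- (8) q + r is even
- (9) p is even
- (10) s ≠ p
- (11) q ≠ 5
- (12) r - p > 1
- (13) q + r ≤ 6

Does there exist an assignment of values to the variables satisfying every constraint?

Satisfiable

The assignment p = 2, q = 1, r = 5, s = 5 works:
  constraint 3 holds since values 2, 5, 1 are distinct.
  constraint 12 holds since r - p = 3.
  constraint 13 holds since q + r = 6.
The rest check out directly.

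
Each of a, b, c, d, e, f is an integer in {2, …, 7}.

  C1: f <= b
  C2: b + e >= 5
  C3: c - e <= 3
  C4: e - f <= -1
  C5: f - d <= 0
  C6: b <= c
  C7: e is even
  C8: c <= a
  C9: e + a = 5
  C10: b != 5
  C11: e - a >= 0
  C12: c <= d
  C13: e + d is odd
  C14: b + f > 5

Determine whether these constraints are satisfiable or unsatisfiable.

Unsatisfiable

Constraints 1, 4, 6, 8, and 11 give a ≤ e, e < f, f ≤ b, b ≤ c, c ≤ a. Chaining: a ≤ e < f ≤ b ≤ c ≤ a, which forces a < a — impossible.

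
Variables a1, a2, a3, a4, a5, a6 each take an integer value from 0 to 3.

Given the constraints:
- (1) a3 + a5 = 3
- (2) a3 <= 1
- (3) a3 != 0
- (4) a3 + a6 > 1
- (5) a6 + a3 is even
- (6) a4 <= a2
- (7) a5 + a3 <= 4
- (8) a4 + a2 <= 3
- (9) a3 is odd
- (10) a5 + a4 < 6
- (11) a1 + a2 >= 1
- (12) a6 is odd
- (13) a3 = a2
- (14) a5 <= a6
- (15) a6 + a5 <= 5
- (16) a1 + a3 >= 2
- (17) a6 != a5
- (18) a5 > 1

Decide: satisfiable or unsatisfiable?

Satisfiable

Setting (a1, a2, a3, a4, a5, a6) = (3, 1, 1, 1, 2, 3) satisfies everything: constraint 1: a3 + a5 = 3; constraint 4: a3 + a6 = 4, and the others follow.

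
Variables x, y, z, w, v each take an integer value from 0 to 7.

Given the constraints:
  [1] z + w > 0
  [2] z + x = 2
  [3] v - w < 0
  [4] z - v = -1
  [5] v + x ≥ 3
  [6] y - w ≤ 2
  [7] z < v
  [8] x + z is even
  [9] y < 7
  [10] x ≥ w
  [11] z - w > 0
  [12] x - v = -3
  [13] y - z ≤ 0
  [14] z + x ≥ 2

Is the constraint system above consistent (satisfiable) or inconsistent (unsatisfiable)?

Unsatisfiable

Constraints 3, 7, and 11 give z < v, v < w, w < z. Chaining: z < v < w < z, which forces z < z — impossible.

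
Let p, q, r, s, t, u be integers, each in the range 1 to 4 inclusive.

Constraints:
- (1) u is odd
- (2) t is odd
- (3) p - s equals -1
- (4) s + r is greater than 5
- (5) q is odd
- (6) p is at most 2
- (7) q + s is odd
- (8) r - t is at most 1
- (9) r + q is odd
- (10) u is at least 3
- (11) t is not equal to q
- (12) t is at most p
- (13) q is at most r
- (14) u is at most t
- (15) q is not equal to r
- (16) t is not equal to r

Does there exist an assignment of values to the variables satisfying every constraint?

Unsatisfiable

From constraints 10 and 14: t ≥ u and u ≥ 3, so t ≥ 3. From constraints 6 and 12: t ≤ p and p ≤ 2, so t ≤ 2. But 2 < 3, so no value of t works.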